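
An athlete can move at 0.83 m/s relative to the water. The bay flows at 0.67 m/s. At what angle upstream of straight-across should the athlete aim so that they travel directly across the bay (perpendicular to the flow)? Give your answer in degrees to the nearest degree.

54°

To cancel the current, the upstream component of the athlete's velocity must equal the flow: 0.83 sin θ = 0.67.
sin θ = 0.67 / 0.83 = 0.8072.
θ = arcsin(0.8072) = 53.826°.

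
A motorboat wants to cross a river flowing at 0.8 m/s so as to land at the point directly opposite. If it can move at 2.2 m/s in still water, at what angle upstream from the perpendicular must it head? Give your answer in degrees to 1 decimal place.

21.3°

To cancel the current, the upstream component of the motorboat's velocity must equal the flow: 2.2 sin θ = 0.8.
sin θ = 0.8 / 2.2 = 0.3636.
θ = arcsin(0.3636) = 21.324°.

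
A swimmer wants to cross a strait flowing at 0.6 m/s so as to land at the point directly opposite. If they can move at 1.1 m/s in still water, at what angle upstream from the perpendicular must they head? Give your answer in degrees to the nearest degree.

To cancel the current, the upstream component of the swimmer's velocity must equal the flow: 1.1 sin θ = 0.6.
sin θ = 0.6 / 1.1 = 0.5455.
θ = arcsin(0.5455) = 33.056°.

33°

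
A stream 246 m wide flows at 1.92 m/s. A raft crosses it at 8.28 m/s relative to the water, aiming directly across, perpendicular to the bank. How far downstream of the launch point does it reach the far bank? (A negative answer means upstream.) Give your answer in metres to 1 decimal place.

57.0 m

Perpendicular speed = 8.280 m/s; crossing time = 246 / 8.280 = 29.710 s.
Net downstream speed = 1.920 m/s.
Drift = 1.920 × 29.710 = 57.043 m (downstream).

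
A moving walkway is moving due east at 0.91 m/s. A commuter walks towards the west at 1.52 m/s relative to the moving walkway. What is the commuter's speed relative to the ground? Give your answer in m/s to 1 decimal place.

0.6 m/s

Taking east as x and north as y: moving walkway velocity = (0.910, 0.000) m/s; commuter velocity relative to moving walkway = (-1.520, 0.000) m/s.
Velocity relative to ground = (0.910, 0.000) + (-1.520, 0.000) = (-0.610, 0.000) m/s.
Speed = |(-0.610, 0.000)| = 0.610 m/s.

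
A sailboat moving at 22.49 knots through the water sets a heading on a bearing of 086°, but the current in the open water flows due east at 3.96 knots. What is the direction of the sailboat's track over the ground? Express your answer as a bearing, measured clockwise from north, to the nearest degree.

087°

Taking east as x and north as y: velocity relative to the water = (22.435, 1.569) knots; the water relative to ground = (3.960, 0.000) knots.
Velocity relative to ground = (22.435, 1.569) + (3.960, 0.000) = (26.395, 1.569) knots.
Bearing = atan2(26.40, 1.57) = 86.60° clockwise from north.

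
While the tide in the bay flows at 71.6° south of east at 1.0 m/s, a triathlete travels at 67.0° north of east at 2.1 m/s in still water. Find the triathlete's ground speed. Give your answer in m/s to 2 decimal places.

1.50 m/s

Taking east as x and north as y: velocity relative to the water = (0.821, 1.933) m/s; the water relative to ground = (0.316, -0.949) m/s.
Velocity relative to ground = (0.821, 1.933) + (0.316, -0.949) = (1.136, 0.984) m/s.
Speed = |(1.136, 0.984)| = 1.503 m/s.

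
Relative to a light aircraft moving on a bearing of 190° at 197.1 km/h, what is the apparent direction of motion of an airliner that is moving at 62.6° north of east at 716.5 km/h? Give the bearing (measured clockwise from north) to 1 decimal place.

023.7°

Taking east as x and north as y: airliner velocity = (329.733, 636.120) km/h; light aircraft velocity = (-34.226, -194.106) km/h.
Velocity of airliner relative to light aircraft = (329.733, 636.120) − (-34.226, -194.106) = (363.959, 830.225) km/h.
Bearing = atan2(363.96, 830.23) = 23.67° clockwise from north.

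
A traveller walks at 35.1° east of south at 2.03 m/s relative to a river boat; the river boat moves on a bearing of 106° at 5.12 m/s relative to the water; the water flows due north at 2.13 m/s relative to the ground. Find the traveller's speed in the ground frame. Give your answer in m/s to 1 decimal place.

In east/north components (m/s): traveller relative to river boat = (1.167, -1.661); river boat relative to water = (4.922, -1.411); water relative to ground = (0.000, 2.130).
Sum = (6.089, -0.942) m/s.
Speed = |(6.089, -0.942)| = 6.161 m/s.

6.2 m/s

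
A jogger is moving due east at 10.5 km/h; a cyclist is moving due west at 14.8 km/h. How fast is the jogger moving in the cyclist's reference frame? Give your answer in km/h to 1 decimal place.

Taking east as x and north as y: jogger velocity = (10.500, 0.000) km/h; cyclist velocity = (-14.800, 0.000) km/h.
Velocity of jogger relative to cyclist = (10.500, 0.000) − (-14.800, 0.000) = (25.300, 0.000) km/h.
Magnitude = |(25.300, 0.000)| = 25.300 km/h.

25.3 km/h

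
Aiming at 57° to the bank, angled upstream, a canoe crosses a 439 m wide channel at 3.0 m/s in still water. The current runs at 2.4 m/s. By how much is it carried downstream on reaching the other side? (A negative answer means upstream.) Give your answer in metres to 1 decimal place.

Perpendicular speed = 2.516 m/s; crossing time = 439 / 2.516 = 174.482 s.
Net downstream speed = 0.766 m/s.
Drift = 0.766 × 174.482 = 133.668 m (downstream).

133.7 m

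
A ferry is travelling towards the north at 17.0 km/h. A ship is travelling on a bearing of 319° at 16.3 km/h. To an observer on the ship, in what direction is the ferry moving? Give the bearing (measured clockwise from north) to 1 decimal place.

Taking east as x and north as y: ferry velocity = (0.000, 17.000) km/h; ship velocity = (-10.694, 12.302) km/h.
Velocity of ferry relative to ship = (0.000, 17.000) − (-10.694, 12.302) = (10.694, 4.698) km/h.
Bearing = atan2(10.69, 4.70) = 66.28° clockwise from north.

066.3°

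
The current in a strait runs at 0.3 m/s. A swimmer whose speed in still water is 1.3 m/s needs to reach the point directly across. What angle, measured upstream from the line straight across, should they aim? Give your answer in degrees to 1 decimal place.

To cancel the current, the upstream component of the swimmer's velocity must equal the flow: 1.3 sin θ = 0.3.
sin θ = 0.3 / 1.3 = 0.2308.
θ = arcsin(0.2308) = 13.342°.

13.3°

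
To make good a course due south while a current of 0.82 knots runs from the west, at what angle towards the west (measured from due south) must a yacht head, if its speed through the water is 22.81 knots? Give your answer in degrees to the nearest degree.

The current pushes perpendicular to the desired track; the heading must have a component into the current equal to 0.82 knots: 22.81 sin θ = 0.82.
sin θ = 0.0359, so θ = 2.060°.

2°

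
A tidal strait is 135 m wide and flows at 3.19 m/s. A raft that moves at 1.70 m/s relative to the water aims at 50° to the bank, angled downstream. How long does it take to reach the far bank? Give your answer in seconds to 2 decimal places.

103.66 s

The component of the raft's velocity perpendicular to the bank is 1.70 × sin 50° = 1.302 m/s.
The flow acts along the bank and has no component across it.
Time = 135 / 1.302 = 103.665 s.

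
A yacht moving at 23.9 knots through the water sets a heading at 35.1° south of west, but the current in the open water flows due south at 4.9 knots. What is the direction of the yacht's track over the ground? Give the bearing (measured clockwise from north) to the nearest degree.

Taking east as x and north as y: velocity relative to the water = (-19.554, -13.743) knots; the water relative to ground = (0.000, -4.900) knots.
Velocity relative to ground = (-19.554, -13.743) + (0.000, -4.900) = (-19.554, -18.643) knots.
Bearing = atan2(-19.55, -18.64) = 226.37° clockwise from north.

226°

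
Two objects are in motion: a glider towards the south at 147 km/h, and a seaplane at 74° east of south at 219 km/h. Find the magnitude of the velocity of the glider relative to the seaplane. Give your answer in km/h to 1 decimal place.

227.6 km/h

Taking east as x and north as y: glider velocity = (0.000, -147.000) km/h; seaplane velocity = (210.516, -60.365) km/h.
Velocity of glider relative to seaplane = (0.000, -147.000) − (210.516, -60.365) = (-210.516, -86.635) km/h.
Magnitude = |(-210.516, -86.635)| = 227.646 km/h.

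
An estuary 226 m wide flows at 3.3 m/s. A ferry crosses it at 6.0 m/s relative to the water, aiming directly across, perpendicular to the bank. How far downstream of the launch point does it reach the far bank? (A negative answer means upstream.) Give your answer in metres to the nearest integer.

124 m

Perpendicular speed = 6.000 m/s; crossing time = 226 / 6.000 = 37.667 s.
Net downstream speed = 3.300 m/s.
Drift = 3.300 × 37.667 = 124.300 m (downstream).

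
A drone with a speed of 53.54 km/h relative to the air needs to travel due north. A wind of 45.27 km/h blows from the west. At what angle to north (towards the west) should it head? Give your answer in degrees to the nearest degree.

58°

The wind pushes perpendicular to the desired track; the heading must have a component into the wind equal to 45.27 km/h: 53.54 sin θ = 45.27.
sin θ = 0.8455, so θ = 57.729°.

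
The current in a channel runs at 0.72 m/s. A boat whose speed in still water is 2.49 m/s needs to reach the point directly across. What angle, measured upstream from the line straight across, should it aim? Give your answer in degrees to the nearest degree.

17°

To cancel the current, the upstream component of the boat's velocity must equal the flow: 2.49 sin θ = 0.72.
sin θ = 0.72 / 2.49 = 0.2892.
θ = arcsin(0.2892) = 16.807°.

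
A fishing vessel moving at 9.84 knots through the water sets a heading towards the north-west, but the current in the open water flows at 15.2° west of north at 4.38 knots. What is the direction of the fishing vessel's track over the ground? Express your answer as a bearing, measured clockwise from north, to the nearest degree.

324°

Taking east as x and north as y: velocity relative to the water = (-6.958, 6.958) knots; the water relative to ground = (-1.148, 4.227) knots.
Velocity relative to ground = (-6.958, 6.958) + (-1.148, 4.227) = (-8.106, 11.185) knots.
Bearing = atan2(-8.11, 11.18) = 324.07° clockwise from north.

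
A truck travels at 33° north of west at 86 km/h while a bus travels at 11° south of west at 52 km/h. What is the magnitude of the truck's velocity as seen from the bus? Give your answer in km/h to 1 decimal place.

60.5 km/h

Taking east as x and north as y: truck velocity = (-72.126, 46.839) km/h; bus velocity = (-51.045, -9.922) km/h.
Velocity of truck relative to bus = (-72.126, 46.839) − (-51.045, -9.922) = (-21.081, 56.761) km/h.
Magnitude = |(-21.081, 56.761)| = 60.549 km/h.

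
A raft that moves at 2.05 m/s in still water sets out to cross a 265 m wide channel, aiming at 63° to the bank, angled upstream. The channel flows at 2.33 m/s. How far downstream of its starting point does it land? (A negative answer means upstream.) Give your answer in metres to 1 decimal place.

203.0 m

Perpendicular speed = 1.827 m/s; crossing time = 265 / 1.827 = 145.081 s.
Net downstream speed = 1.399 m/s.
Drift = 1.399 × 145.081 = 203.015 m (downstream).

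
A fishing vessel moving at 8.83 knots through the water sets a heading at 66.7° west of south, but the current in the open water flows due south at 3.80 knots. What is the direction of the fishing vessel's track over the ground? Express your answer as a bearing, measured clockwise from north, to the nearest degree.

Taking east as x and north as y: velocity relative to the water = (-8.110, -3.493) knots; the water relative to ground = (0.000, -3.800) knots.
Velocity relative to ground = (-8.110, -3.493) + (0.000, -3.800) = (-8.110, -7.293) knots.
Bearing = atan2(-8.11, -7.29) = 228.04° clockwise from north.

228°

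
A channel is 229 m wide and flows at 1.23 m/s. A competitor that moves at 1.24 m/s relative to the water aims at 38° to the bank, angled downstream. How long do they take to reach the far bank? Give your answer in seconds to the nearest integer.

The component of the competitor's velocity perpendicular to the bank is 1.24 × sin 38° = 0.763 m/s.
The current is parallel to the bank, so it does not affect the crossing time.
Time = 229 / 0.763 = 299.966 s.

300 s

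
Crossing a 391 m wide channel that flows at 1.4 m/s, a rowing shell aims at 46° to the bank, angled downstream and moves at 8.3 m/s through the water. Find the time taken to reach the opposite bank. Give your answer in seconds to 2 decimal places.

65.49 s

The component of the rowing shell's velocity perpendicular to the bank is 8.3 × sin 46° = 5.971 m/s.
The flow acts along the bank and has no component across it.
Time = 391 / 5.971 = 65.488 s.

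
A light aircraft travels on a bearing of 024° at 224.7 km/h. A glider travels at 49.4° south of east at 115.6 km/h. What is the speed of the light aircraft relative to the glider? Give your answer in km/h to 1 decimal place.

293.5 km/h

Taking east as x and north as y: light aircraft velocity = (91.394, 205.274) km/h; glider velocity = (75.229, -87.772) km/h.
Velocity of light aircraft relative to glider = (91.394, 205.274) − (75.229, -87.772) = (16.164, 293.045) km/h.
Magnitude = |(16.164, 293.045)| = 293.491 km/h.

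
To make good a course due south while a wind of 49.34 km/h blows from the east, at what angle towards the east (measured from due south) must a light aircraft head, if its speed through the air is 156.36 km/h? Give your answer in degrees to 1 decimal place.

18.4°

The wind pushes perpendicular to the desired track; the heading must have a component into the wind equal to 49.34 km/h: 156.36 sin θ = 49.34.
sin θ = 0.3156, so θ = 18.394°.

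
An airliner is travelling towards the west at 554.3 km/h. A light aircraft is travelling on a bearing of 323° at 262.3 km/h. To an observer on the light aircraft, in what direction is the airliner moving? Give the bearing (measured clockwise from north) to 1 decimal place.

Taking east as x and north as y: airliner velocity = (-554.300, 0.000) km/h; light aircraft velocity = (-157.856, 209.482) km/h.
Velocity of airliner relative to light aircraft = (-554.300, 0.000) − (-157.856, 209.482) = (-396.444, -209.482) km/h.
Bearing = atan2(-396.44, -209.48) = 242.15° clockwise from north.

242.1°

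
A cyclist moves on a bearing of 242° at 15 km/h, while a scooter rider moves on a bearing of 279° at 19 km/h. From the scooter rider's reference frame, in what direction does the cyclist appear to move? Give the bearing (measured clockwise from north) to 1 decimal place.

151.1°

Taking east as x and north as y: cyclist velocity = (-13.244, -7.042) km/h; scooter rider velocity = (-18.766, 2.972) km/h.
Velocity of cyclist relative to scooter rider = (-13.244, -7.042) − (-18.766, 2.972) = (5.522, -10.014) km/h.
Bearing = atan2(5.52, -10.01) = 151.13° clockwise from north.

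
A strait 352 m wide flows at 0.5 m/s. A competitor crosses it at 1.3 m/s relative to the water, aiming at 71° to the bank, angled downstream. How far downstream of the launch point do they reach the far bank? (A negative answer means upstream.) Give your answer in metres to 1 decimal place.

Perpendicular speed = 1.229 m/s; crossing time = 352 / 1.229 = 286.371 s.
Net downstream speed = 0.923 m/s.
Drift = 0.923 × 286.371 = 264.389 m (downstream).

264.4 m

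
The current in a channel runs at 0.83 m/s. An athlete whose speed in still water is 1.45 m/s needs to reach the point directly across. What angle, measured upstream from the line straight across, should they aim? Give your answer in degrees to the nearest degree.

35°

To cancel the current, the upstream component of the athlete's velocity must equal the flow: 1.45 sin θ = 0.83.
sin θ = 0.83 / 1.45 = 0.5724.
θ = arcsin(0.5724) = 34.919°.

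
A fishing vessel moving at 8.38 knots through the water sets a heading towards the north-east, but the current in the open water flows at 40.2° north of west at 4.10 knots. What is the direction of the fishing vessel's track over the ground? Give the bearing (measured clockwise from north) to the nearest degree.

Taking east as x and north as y: velocity relative to the water = (5.926, 5.926) knots; the water relative to ground = (-3.132, 2.646) knots.
Velocity relative to ground = (5.926, 5.926) + (-3.132, 2.646) = (2.794, 8.572) knots.
Bearing = atan2(2.79, 8.57) = 18.05° clockwise from north.

018°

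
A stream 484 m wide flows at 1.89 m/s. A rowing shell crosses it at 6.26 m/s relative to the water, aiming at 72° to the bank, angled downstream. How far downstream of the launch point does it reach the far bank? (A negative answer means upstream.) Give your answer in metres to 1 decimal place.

Perpendicular speed = 5.954 m/s; crossing time = 484 / 5.954 = 81.295 s.
Net downstream speed = 3.824 m/s.
Drift = 3.824 × 81.295 = 310.909 m (downstream).

310.9 m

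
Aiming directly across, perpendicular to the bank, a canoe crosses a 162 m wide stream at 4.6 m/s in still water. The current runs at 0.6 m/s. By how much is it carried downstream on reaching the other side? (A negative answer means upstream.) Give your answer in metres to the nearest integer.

Perpendicular speed = 4.600 m/s; crossing time = 162 / 4.600 = 35.217 s.
Net downstream speed = 0.600 m/s.
Drift = 0.600 × 35.217 = 21.130 m (downstream).

21 m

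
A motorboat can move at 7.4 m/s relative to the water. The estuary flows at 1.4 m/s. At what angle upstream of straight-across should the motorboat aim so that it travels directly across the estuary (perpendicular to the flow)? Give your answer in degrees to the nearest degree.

To cancel the current, the upstream component of the motorboat's velocity must equal the flow: 7.4 sin θ = 1.4.
sin θ = 1.4 / 7.4 = 0.1892.
θ = arcsin(0.1892) = 10.905°.

11°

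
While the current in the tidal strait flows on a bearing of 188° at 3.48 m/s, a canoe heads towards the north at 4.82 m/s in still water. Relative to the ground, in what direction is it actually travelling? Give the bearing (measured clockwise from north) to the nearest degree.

341°

Taking east as x and north as y: velocity relative to the water = (0.000, 4.820) m/s; the water relative to ground = (-0.484, -3.446) m/s.
Velocity relative to ground = (0.000, 4.820) + (-0.484, -3.446) = (-0.484, 1.374) m/s.
Bearing = atan2(-0.48, 1.37) = 340.58° clockwise from north.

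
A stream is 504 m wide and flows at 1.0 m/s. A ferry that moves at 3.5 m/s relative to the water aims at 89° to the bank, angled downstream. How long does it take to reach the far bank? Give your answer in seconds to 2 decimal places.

The component of the ferry's velocity perpendicular to the bank is 3.5 × sin 89° = 3.499 m/s.
The flow acts along the bank and has no component across it.
Time = 504 / 3.499 = 144.022 s.

144.02 s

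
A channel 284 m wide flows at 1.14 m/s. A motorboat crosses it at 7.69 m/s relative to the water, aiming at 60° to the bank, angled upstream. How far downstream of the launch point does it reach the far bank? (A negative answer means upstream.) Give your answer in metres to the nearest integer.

-115 m

Perpendicular speed = 6.660 m/s; crossing time = 284 / 6.660 = 42.644 s.
Net downstream speed = -2.705 m/s.
Drift = -2.705 × 42.644 = -115.353 m (upstream).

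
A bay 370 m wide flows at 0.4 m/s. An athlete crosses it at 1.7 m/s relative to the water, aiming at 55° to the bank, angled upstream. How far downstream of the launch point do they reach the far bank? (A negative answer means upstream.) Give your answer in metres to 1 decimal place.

Perpendicular speed = 1.393 m/s; crossing time = 370 / 1.393 = 265.698 s.
Net downstream speed = -0.575 m/s.
Drift = -0.575 × 265.698 = -152.798 m (upstream).

-152.8 m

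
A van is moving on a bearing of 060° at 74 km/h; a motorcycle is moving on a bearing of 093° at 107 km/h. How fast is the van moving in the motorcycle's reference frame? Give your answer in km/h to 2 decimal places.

60.36 km/h

Taking east as x and north as y: van velocity = (64.086, 37.000) km/h; motorcycle velocity = (106.853, -5.600) km/h.
Velocity of van relative to motorcycle = (64.086, 37.000) − (106.853, -5.600) = (-42.767, 42.600) km/h.
Magnitude = |(-42.767, 42.600)| = 60.364 km/h.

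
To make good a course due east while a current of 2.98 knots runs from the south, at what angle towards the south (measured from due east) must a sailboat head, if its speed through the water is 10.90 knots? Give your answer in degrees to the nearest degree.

The current pushes perpendicular to the desired track; the heading must have a component into the current equal to 2.98 knots: 10.90 sin θ = 2.98.
sin θ = 0.2734, so θ = 15.866°.

16°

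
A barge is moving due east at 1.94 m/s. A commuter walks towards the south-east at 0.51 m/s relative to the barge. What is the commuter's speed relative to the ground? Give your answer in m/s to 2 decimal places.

Taking east as x and north as y: barge velocity = (1.940, 0.000) m/s; commuter velocity relative to barge = (0.361, -0.361) m/s.
Velocity relative to ground = (1.940, 0.000) + (0.361, -0.361) = (2.301, -0.361) m/s.
Speed = |(2.301, -0.361)| = 2.329 m/s.

2.33 m/s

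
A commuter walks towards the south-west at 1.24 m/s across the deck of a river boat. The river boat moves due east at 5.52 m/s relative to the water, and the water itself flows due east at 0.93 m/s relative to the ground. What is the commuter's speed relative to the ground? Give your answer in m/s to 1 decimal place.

In east/north components (m/s): commuter relative to river boat = (-0.877, -0.877); river boat relative to water = (5.520, 0.000); water relative to ground = (0.930, 0.000).
Sum = (5.573, -0.877) m/s.
Speed = |(5.573, -0.877)| = 5.642 m/s.

5.6 m/s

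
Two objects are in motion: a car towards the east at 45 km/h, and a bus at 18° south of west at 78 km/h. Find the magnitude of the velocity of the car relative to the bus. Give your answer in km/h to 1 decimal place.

Taking east as x and north as y: car velocity = (45.000, 0.000) km/h; bus velocity = (-74.182, -24.103) km/h.
Velocity of car relative to bus = (45.000, 0.000) − (-74.182, -24.103) = (119.182, 24.103) km/h.
Magnitude = |(119.182, 24.103)| = 121.595 km/h.

121.6 km/h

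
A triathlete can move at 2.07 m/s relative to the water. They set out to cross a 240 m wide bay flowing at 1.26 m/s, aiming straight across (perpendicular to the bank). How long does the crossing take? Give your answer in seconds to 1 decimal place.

115.9 s

The component of the triathlete's velocity perpendicular to the bank is 2.07 m/s.
The current is parallel to the bank, so it does not affect the crossing time.
Time = 240 / 2.070 = 115.942 s.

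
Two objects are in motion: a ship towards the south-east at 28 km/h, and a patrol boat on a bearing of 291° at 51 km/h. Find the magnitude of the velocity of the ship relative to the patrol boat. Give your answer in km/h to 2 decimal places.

77.42 km/h

Taking east as x and north as y: ship velocity = (19.799, -19.799) km/h; patrol boat velocity = (-47.613, 18.277) km/h.
Velocity of ship relative to patrol boat = (19.799, -19.799) − (-47.613, 18.277) = (67.412, -38.076) km/h.
Magnitude = |(67.412, -38.076)| = 77.421 km/h.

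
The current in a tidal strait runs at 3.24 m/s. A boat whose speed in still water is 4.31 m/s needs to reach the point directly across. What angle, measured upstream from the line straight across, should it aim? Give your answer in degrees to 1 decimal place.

To cancel the current, the upstream component of the boat's velocity must equal the flow: 4.31 sin θ = 3.24.
sin θ = 3.24 / 4.31 = 0.7517.
θ = arcsin(0.7517) = 48.741°.

48.7°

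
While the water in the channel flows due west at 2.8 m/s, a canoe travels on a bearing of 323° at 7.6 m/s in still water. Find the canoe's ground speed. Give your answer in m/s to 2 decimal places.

Taking east as x and north as y: velocity relative to the water = (-4.574, 6.070) m/s; the water relative to ground = (-2.800, 0.000) m/s.
Velocity relative to ground = (-4.574, 6.070) + (-2.800, 0.000) = (-7.374, 6.070) m/s.
Speed = |(-7.374, 6.070)| = 9.551 m/s.

9.55 m/s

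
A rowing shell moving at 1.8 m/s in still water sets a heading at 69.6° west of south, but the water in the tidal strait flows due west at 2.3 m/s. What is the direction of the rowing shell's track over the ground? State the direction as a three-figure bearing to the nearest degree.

261°

Taking east as x and north as y: velocity relative to the water = (-1.687, -0.627) m/s; the water relative to ground = (-2.300, 0.000) m/s.
Velocity relative to ground = (-1.687, -0.627) + (-2.300, 0.000) = (-3.987, -0.627) m/s.
Bearing = atan2(-3.99, -0.63) = 261.06° clockwise from north.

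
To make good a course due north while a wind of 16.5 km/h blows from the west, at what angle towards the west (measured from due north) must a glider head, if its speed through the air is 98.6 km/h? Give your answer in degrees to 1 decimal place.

The wind pushes perpendicular to the desired track; the heading must have a component into the wind equal to 16.5 km/h: 98.6 sin θ = 16.5.
sin θ = 0.1673, so θ = 9.633°.

9.6°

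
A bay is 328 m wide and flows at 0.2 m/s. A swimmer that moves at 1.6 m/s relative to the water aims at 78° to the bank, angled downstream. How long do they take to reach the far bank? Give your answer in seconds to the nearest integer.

210 s

The component of the swimmer's velocity perpendicular to the bank is 1.6 × sin 78° = 1.565 m/s.
The flow acts along the bank and has no component across it.
Time = 328 / 1.565 = 209.580 s.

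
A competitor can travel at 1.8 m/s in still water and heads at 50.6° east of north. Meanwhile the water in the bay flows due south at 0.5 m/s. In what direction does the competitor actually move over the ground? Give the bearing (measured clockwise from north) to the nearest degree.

065°

Taking east as x and north as y: velocity relative to the water = (1.391, 1.143) m/s; the water relative to ground = (0.000, -0.500) m/s.
Velocity relative to ground = (1.391, 1.143) + (0.000, -0.500) = (1.391, 0.643) m/s.
Bearing = atan2(1.39, 0.64) = 65.21° clockwise from north.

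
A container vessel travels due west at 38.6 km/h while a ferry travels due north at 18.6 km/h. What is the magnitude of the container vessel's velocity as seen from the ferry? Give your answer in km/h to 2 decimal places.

42.85 km/h

Taking east as x and north as y: container vessel velocity = (-38.600, 0.000) km/h; ferry velocity = (0.000, 18.600) km/h.
Velocity of container vessel relative to ferry = (-38.600, 0.000) − (0.000, 18.600) = (-38.600, -18.600) km/h.
Magnitude = |(-38.600, -18.600)| = 42.848 km/h.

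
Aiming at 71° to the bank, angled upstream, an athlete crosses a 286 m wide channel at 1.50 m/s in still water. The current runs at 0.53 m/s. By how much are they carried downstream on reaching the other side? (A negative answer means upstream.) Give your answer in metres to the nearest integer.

Perpendicular speed = 1.418 m/s; crossing time = 286 / 1.418 = 201.653 s.
Net downstream speed = 0.042 m/s.
Drift = 0.042 × 201.653 = 8.398 m (downstream).

8 m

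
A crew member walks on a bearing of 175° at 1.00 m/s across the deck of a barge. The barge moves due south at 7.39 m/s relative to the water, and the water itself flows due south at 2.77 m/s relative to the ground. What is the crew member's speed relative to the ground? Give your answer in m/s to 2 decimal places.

In east/north components (m/s): crew member relative to barge = (0.087, -0.996); barge relative to water = (0.000, -7.390); water relative to ground = (0.000, -2.770).
Sum = (0.087, -11.156) m/s.
Speed = |(0.087, -11.156)| = 11.157 m/s.

11.16 m/s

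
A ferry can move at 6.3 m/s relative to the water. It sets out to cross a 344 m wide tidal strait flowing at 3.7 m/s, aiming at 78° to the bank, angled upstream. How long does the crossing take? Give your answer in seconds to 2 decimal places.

55.82 s

The component of the ferry's velocity perpendicular to the bank is 6.3 × sin 78° = 6.162 m/s.
The current is parallel to the bank, so it does not affect the crossing time.
Time = 344 / 6.162 = 55.823 s.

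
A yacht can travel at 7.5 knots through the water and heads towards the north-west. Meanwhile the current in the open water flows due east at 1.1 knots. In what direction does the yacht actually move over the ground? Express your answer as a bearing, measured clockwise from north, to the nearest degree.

Taking east as x and north as y: velocity relative to the water = (-5.303, 5.303) knots; the water relative to ground = (1.100, 0.000) knots.
Velocity relative to ground = (-5.303, 5.303) + (1.100, 0.000) = (-4.203, 5.303) knots.
Bearing = atan2(-4.20, 5.30) = 321.60° clockwise from north.

322°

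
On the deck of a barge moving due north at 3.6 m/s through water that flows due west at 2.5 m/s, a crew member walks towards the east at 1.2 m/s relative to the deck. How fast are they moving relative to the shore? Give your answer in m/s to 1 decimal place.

3.8 m/s

In east/north components (m/s): crew member relative to barge = (1.200, 0.000); barge relative to water = (0.000, 3.600); water relative to ground = (-2.500, 0.000).
Sum = (-1.300, 3.600) m/s.
Speed = |(-1.300, 3.600)| = 3.828 m/s.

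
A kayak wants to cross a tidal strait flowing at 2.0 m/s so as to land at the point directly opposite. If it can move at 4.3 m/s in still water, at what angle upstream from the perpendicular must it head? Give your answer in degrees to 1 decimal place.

27.7°

To cancel the current, the upstream component of the kayak's velocity must equal the flow: 4.3 sin θ = 2.0.
sin θ = 2.0 / 4.3 = 0.4651.
θ = arcsin(0.4651) = 27.718°.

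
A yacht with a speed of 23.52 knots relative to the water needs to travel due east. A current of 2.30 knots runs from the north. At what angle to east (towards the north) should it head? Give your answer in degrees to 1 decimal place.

The current pushes perpendicular to the desired track; the heading must have a component into the current equal to 2.30 knots: 23.52 sin θ = 2.30.
sin θ = 0.0978, so θ = 5.612°.

5.6°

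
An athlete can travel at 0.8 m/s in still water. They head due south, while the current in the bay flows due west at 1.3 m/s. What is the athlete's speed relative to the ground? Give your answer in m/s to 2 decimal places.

Taking east as x and north as y: velocity relative to the water = (0.000, -0.800) m/s; the water relative to ground = (-1.300, 0.000) m/s.
Velocity relative to ground = (0.000, -0.800) + (-1.300, 0.000) = (-1.300, -0.800) m/s.
Speed = |(-1.300, -0.800)| = 1.526 m/s.

1.53 m/s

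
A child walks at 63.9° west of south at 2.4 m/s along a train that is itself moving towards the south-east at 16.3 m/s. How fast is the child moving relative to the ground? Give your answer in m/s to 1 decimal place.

Taking east as x and north as y: train velocity = (11.526, -11.526) m/s; child velocity relative to train = (-2.155, -1.056) m/s.
Velocity relative to ground = (11.526, -11.526) + (-2.155, -1.056) = (9.371, -12.582) m/s.
Speed = |(9.371, -12.582)| = 15.688 m/s.

15.7 m/s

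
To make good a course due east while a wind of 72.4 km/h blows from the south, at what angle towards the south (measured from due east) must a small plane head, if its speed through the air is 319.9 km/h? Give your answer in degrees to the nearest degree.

13°

The wind pushes perpendicular to the desired track; the heading must have a component into the wind equal to 72.4 km/h: 319.9 sin θ = 72.4.
sin θ = 0.2263, so θ = 13.081°.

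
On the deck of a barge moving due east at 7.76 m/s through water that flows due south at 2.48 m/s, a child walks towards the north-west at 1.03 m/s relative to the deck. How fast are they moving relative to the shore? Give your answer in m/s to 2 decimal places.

In east/north components (m/s): child relative to barge = (-0.728, 0.728); barge relative to water = (7.760, 0.000); water relative to ground = (0.000, -2.480).
Sum = (7.032, -1.752) m/s.
Speed = |(7.032, -1.752)| = 7.247 m/s.

7.25 m/s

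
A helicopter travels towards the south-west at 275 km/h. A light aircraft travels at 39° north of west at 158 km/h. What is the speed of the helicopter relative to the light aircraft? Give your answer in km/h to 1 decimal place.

Taking east as x and north as y: helicopter velocity = (-194.454, -194.454) km/h; light aircraft velocity = (-122.789, 99.433) km/h.
Velocity of helicopter relative to light aircraft = (-194.454, -194.454) − (-122.789, 99.433) = (-71.665, -293.887) km/h.
Magnitude = |(-71.665, -293.887)| = 302.499 km/h.

302.5 km/h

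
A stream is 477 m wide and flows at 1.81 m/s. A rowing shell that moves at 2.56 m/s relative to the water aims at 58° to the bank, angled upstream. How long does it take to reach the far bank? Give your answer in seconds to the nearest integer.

220 s

The component of the rowing shell's velocity perpendicular to the bank is 2.56 × sin 58° = 2.171 m/s.
The flow acts along the bank and has no component across it.
Time = 477 / 2.171 = 219.714 s.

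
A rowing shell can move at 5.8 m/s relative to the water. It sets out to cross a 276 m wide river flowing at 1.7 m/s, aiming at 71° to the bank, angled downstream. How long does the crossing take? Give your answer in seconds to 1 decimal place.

50.3 s

The component of the rowing shell's velocity perpendicular to the bank is 5.8 × sin 71° = 5.484 m/s.
Only the cross-stream component determines the crossing time; the current contributes nothing perpendicular to the bank.
Time = 276 / 5.484 = 50.328 s.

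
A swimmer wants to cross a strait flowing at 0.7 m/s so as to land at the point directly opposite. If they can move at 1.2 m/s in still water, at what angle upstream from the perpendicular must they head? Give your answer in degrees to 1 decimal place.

35.7°

To cancel the current, the upstream component of the swimmer's velocity must equal the flow: 1.2 sin θ = 0.7.
sin θ = 0.7 / 1.2 = 0.5833.
θ = arcsin(0.5833) = 35.685°.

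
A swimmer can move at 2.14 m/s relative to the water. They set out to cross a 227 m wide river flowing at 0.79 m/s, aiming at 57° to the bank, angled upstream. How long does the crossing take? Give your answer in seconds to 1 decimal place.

126.5 s

The component of the swimmer's velocity perpendicular to the bank is 2.14 × sin 57° = 1.795 m/s.
Only the cross-stream component determines the crossing time; the current contributes nothing perpendicular to the bank.
Time = 227 / 1.795 = 126.480 s.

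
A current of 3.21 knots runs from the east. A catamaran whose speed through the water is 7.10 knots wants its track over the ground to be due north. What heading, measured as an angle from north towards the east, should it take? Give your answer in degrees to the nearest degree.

The current pushes perpendicular to the desired track; the heading must have a component into the current equal to 3.21 knots: 7.10 sin θ = 3.21.
sin θ = 0.4521, so θ = 26.879°.

27°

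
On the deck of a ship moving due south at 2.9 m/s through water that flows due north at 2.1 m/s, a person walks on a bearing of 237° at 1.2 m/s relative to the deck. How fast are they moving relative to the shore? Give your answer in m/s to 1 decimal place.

1.8 m/s

In east/north components (m/s): person relative to ship = (-1.006, -0.654); ship relative to water = (0.000, -2.900); water relative to ground = (0.000, 2.100).
Sum = (-1.006, -1.454) m/s.
Speed = |(-1.006, -1.454)| = 1.768 m/s.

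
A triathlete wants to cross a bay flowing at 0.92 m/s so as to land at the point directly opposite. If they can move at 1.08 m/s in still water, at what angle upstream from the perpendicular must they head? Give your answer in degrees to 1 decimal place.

58.4°

To cancel the current, the upstream component of the triathlete's velocity must equal the flow: 1.08 sin θ = 0.92.
sin θ = 0.92 / 1.08 = 0.8519.
θ = arcsin(0.8519) = 58.414°.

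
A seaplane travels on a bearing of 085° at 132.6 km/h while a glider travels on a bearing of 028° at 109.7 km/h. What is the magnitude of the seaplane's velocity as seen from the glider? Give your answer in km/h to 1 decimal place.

117.4 km/h

Taking east as x and north as y: seaplane velocity = (132.095, 11.557) km/h; glider velocity = (51.501, 96.859) km/h.
Velocity of seaplane relative to glider = (132.095, 11.557) − (51.501, 96.859) = (80.594, -85.302) km/h.
Magnitude = |(80.594, -85.302)| = 117.354 km/h.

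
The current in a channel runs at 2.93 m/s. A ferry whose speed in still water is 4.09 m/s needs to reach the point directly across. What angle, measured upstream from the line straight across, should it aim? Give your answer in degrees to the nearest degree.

To cancel the current, the upstream component of the ferry's velocity must equal the flow: 4.09 sin θ = 2.93.
sin θ = 2.93 / 4.09 = 0.7164.
θ = arcsin(0.7164) = 45.757°.

46°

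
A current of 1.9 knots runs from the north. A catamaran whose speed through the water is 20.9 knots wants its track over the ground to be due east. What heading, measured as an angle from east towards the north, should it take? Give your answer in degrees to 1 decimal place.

5.2°

The current pushes perpendicular to the desired track; the heading must have a component into the current equal to 1.9 knots: 20.9 sin θ = 1.9.
sin θ = 0.0909, so θ = 5.216°.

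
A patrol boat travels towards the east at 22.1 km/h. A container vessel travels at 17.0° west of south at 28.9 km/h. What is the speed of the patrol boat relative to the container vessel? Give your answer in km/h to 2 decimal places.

Taking east as x and north as y: patrol boat velocity = (22.100, 0.000) km/h; container vessel velocity = (-8.450, -27.637) km/h.
Velocity of patrol boat relative to container vessel = (22.100, 0.000) − (-8.450, -27.637) = (30.550, 27.637) km/h.
Magnitude = |(30.550, 27.637)| = 41.196 km/h.

41.20 km/h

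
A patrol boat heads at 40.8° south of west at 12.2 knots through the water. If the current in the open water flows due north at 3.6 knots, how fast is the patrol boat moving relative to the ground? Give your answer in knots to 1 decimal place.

10.2 knots

Taking east as x and north as y: velocity relative to the water = (-9.235, -7.972) knots; the water relative to ground = (0.000, 3.600) knots.
Velocity relative to ground = (-9.235, -7.972) + (0.000, 3.600) = (-9.235, -4.372) knots.
Speed = |(-9.235, -4.372)| = 10.218 knots.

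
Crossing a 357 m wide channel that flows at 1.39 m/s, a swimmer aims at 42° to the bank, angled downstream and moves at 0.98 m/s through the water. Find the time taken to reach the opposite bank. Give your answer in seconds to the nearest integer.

544 s

The component of the swimmer's velocity perpendicular to the bank is 0.98 × sin 42° = 0.656 m/s.
Only the cross-stream component determines the crossing time; the current contributes nothing perpendicular to the bank.
Time = 357 / 0.656 = 544.416 s.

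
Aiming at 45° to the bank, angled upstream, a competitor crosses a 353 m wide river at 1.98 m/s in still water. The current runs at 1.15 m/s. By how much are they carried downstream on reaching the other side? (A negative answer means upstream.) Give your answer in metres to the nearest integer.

Perpendicular speed = 1.400 m/s; crossing time = 353 / 1.400 = 252.130 s.
Net downstream speed = -0.250 m/s.
Drift = -0.250 × 252.130 = -63.051 m (upstream).

-63 m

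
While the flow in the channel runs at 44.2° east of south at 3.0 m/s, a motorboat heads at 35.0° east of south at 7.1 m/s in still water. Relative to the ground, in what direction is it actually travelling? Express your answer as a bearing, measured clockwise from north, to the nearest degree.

Taking east as x and north as y: velocity relative to the water = (4.072, -5.816) m/s; the water relative to ground = (2.091, -2.151) m/s.
Velocity relative to ground = (4.072, -5.816) + (2.091, -2.151) = (6.164, -7.967) m/s.
Bearing = atan2(6.16, -7.97) = 142.27° clockwise from north.

142°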